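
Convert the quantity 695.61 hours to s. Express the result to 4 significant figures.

2.504e+6 seconds

1 h = 3600.00 s.
Thus 695.61 × 3600.00 ≈ 2.504e+6 s.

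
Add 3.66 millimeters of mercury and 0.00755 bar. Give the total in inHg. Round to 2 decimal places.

0.37 inches of mercury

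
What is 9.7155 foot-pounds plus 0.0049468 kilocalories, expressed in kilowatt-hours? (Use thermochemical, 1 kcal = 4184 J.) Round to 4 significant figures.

9.408e-6 kWh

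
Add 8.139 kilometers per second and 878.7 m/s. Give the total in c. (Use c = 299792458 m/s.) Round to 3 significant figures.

8.139 km/s = 2.71488 × 10^-5 c and 878.7 m/s = 2.93103 × 10^-6 c.
2.71488 × 10^-5 + 2.93103 × 10^-6 ≈ 3.01 × 10^-5 c.

3.01 × 10^-5 times the speed of light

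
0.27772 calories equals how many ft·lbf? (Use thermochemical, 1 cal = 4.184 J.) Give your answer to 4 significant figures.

0.8570 foot-pounds

1 calorie = 3.08596 foot-pounds.
0.27772 × 3.08596 ≈ 0.8570 ft·lbf.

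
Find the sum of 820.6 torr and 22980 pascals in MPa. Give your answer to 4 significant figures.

820.6 torr = 0.109404 MPa and 22980 Pa = 0.0229800 MPa.
0.109404 + 0.0229800 ≈ 0.1324 MPa.

0.1324 megapascals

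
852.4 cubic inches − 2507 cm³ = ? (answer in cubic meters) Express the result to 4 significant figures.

852.4 in³ = 0.0139683 m³ and 2507 cm³ = 0.00250700 m³.
0.0139683 − 0.00250700 ≈ 0.01146 m³.

0.01146 m³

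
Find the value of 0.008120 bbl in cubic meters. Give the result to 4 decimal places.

0.0013 m³

1 oil barrel = 0.158987 m³.
Then 0.008120 × 0.158987 ≈ 0.0013 m³.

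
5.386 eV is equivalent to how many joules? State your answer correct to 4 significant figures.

1 electronvolt = 1.60218e-19 joules.
Thus 5.386 × 1.60218e-19 ≈ 8.629e-19 J.

8.629e-19 J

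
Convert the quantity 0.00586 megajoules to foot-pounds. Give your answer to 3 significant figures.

4320 foot-pounds

1 MJ = 737562 ft·lbf.
So 0.00586 × 737562 ≈ 4320 ft·lbf.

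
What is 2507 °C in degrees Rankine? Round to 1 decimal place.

5004.3 °R

°R = (°C + 273.15) × 9/5.
Applying the formula gives 5004.3 °R.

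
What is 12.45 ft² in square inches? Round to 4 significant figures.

1793 square inches

1 ft² = 144.000 in².
12.45 × 144.000 ≈ 1793 in².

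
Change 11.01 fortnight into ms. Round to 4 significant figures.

1.332e+10 milliseconds

1 fortnight = 1.20960e+9 milliseconds.
11.01 × 1.20960e+9 ≈ 1.332e+10 ms.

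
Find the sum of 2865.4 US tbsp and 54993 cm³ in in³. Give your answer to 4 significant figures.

5941 in³

2865.4 US tbsp = 2585.58 in³ and 54993 cm³ = 3355.88 in³.
2585.58 + 3355.88 ≈ 5941 in³.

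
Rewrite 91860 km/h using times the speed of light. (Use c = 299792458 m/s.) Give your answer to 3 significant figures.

1 km/h = 9.26567e-10 c.
So 91860 × 9.26567e-10 ≈ 8.51e-5 c.

8.51e-5 c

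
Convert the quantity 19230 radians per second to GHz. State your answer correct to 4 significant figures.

3.061e-6 gigahertz

1 radian per second = 1.59155e-10 GHz.
Thus 19230 × 1.59155e-10 ≈ 3.061e-6 GHz.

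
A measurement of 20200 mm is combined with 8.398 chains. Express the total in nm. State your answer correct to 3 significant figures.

1.89e+11 nm

20200 mm = 2.02000e+10 nm and 8.398 chain = 1.68941e+11 nm.
2.02000e+10 + 1.68941e+11 ≈ 1.89e+11 nm.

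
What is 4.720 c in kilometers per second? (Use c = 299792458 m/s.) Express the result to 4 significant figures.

1 c = 299792 km/s.
4.720 × 299792 ≈ 1.415e+6 km/s.

1.415e+6 km/s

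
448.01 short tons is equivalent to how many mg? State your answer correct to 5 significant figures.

4.0643 × 10^11 milligrams

1 short ton = 9.07185 × 10^8 mg.
Thus 448.01 × 9.07185 × 10^8 ≈ 4.0643 × 10^11 mg.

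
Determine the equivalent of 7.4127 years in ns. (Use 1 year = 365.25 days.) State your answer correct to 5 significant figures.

1 yr = 3.15576 × 10^16 ns.
Thus 7.4127 × 3.15576 × 10^16 ≈ 2.3393 × 10^17 ns.

2.3393 × 10^17 ns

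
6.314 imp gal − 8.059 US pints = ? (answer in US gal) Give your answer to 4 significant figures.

6.575 US gallons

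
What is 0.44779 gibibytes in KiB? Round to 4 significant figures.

469500 kibibytes

1 GiB = 1.04858e+6 KiB.
0.44779 × 1.04858e+6 ≈ 469500 KiB.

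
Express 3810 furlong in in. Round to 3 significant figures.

1 furlong = 7920.00 inches.
3810 × 7920.00 ≈ 3.02 × 10^7 in.

3.02 × 10^7 in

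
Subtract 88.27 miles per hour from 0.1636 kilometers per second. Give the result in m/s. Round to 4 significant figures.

124.1 m/s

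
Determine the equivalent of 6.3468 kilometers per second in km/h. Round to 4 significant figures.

22850 km/h

1 km/s = 3600.00 kilometers per hour.
Thus 6.3468 × 3600.00 ≈ 22850 km/h.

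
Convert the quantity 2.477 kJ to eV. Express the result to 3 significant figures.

1.55 × 10^22 electronvolts

1 kJ = 6.24151 × 10^21 eV.
Thus 2.477 × 6.24151 × 10^21 ≈ 1.55 × 10^22 eV.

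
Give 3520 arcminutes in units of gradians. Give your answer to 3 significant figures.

65.2 grad

1 arcminute = 0.0185185 grad.
Thus 3520 × 0.0185185 ≈ 65.2 grad.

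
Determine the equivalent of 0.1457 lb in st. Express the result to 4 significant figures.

1 pound = 0.0714286 st.
Then 0.1457 × 0.0714286 ≈ 0.01041 st.

0.01041 stone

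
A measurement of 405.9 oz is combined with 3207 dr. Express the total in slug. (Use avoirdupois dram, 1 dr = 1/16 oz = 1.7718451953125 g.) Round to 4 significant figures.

405.9 oz = 0.788485 slug and 3207 dr = 0.389362 slug.
0.788485 + 0.389362 ≈ 1.178 slug.

1.178 slug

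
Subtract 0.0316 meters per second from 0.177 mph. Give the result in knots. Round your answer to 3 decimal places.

0.177 mph = 0.153809 kn and 0.0316 m/s = 0.0614255 kn.
0.153809 − 0.0614255 ≈ 0.092 kn.

0.092 knots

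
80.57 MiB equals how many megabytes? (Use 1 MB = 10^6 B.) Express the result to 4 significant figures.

84.48 MB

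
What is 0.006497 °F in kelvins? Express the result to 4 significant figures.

255.4 K

K = (°F + 459.67) × 5/9.
Applying the formula gives 255.4 K.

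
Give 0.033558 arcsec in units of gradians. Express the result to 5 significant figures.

1.0357 × 10^-5 grad

1 arcsec = 0.000308642 grad.
Then 0.033558 × 0.000308642 ≈ 1.0357 × 10^-5 grad.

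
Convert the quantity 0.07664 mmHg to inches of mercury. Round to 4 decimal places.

1 millimeter of mercury = 0.0393701 inches of mercury.
0.07664 × 0.0393701 ≈ 0.0030 inHg.

0.0030 inHg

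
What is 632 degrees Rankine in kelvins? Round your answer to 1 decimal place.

°R = K × 9/5.
Applying the formula gives 351.1 K.

351.1 K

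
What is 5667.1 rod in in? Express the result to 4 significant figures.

1 rod = 198.000 in.
So 5667.1 × 198.000 ≈ 1.122 × 10^6 in.

1.122 × 10^6 in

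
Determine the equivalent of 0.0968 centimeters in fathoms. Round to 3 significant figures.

0.000529 fathom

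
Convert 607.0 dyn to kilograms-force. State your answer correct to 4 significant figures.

0.0006190 kilograms-force

1 dyne = 1.01972 × 10^-6 kilograms-force.
So 607.0 × 1.01972 × 10^-6 ≈ 0.0006190 kgf.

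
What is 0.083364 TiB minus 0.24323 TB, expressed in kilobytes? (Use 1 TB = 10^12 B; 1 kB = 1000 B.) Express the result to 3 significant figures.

-1.52 × 10^8 kB

0.083364 TiB = 9.16597 × 10^7 kB and 0.24323 TB = 2.43230 × 10^8 kB.
9.16597 × 10^7 − 2.43230 × 10^8 ≈ -1.52 × 10^8 kB.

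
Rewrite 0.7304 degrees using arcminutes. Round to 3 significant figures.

1 degree = 60.0000 arcminutes.
So 0.7304 × 60.0000 ≈ 43.8 arcmin.

43.8 arcminutes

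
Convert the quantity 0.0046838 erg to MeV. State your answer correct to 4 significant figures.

1 erg = 624151 MeV.
So 0.0046838 × 624151 ≈ 2923 MeV.

2923 MeV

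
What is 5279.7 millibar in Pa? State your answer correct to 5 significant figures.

1 millibar = 100.000 pascals.
So 5279.7 × 100.000 ≈ 527970 Pa.

527970 pascals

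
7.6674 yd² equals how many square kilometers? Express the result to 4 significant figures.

6.411e-6 square kilometers

1 yd² = 8.36127e-7 square kilometers.
So 7.6674 × 8.36127e-7 ≈ 6.411e-6 km².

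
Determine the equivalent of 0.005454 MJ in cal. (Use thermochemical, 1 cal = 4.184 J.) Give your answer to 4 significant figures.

1304 calories

1 megajoule = 239006 calories.
Thus 0.005454 × 239006 ≈ 1304 cal.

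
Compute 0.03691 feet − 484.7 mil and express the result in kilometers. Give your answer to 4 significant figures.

-1.061 × 10^-6 km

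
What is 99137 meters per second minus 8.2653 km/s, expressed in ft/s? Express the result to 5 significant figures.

298140 ft/s

99137 m/s = 325253 ft/s and 8.2653 km/s = 27117.1 ft/s.
325253 − 27117.1 ≈ 298140 ft/s.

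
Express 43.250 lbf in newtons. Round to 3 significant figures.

192 newtons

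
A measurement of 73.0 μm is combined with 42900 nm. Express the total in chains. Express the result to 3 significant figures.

73.0 μm = 3.62881 × 10^-6 chain and 42900 nm = 2.13255 × 10^-6 chain.
3.62881 × 10^-6 + 2.13255 × 10^-6 ≈ 5.76 × 10^-6 chain.

5.76 × 10^-6 chain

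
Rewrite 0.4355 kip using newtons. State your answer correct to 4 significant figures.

1937 N

1 kip = 4448.22 N.
0.4355 × 4448.22 ≈ 1937 N.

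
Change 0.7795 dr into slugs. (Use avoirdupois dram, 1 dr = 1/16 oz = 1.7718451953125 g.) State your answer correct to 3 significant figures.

9.46 × 10^-5 slugs

1 dr = 0.000121410 slugs.
0.7795 × 0.000121410 ≈ 9.46 × 10^-5 slug.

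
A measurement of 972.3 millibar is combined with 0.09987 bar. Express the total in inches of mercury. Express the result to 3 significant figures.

31.7 inHg

972.3 mbar = 28.7120 inHg and 0.09987 bar = 2.94916 inHg.
28.7120 + 2.94916 ≈ 31.7 inHg.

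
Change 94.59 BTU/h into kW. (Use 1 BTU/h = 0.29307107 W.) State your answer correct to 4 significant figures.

1 BTU per hour = 0.000293071 kilowatts.
Then 94.59 × 0.000293071 ≈ 0.02772 kW.

0.02772 kilowatts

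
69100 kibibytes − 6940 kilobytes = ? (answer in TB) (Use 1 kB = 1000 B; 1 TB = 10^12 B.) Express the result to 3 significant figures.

6.38e-5 TB

69100 KiB = 7.07584e-5 TB and 6940 kB = 6.94000e-6 TB.
7.07584e-5 − 6.94000e-6 ≈ 6.38e-5 TB.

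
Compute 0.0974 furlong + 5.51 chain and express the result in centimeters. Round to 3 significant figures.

13000 cm

0.0974 furlong = 1959.38 cm and 5.51 chain = 11084.4 cm.
1959.38 + 11084.4 ≈ 13000 cm.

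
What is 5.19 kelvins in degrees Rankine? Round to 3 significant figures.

°R = K × 9/5.
Applying the formula gives 9.34 °R.

9.34 °R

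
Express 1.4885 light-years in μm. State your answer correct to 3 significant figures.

1 ly = 9.46073e+21 μm.
Thus 1.4885 × 9.46073e+21 ≈ 1.41e+22 μm.

1.41e+22 μm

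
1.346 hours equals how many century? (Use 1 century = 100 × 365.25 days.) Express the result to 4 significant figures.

1.535e-6 century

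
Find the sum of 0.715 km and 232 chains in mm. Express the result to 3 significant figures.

0.715 km = 715000 mm and 232 chain = 4.66710e+6 mm.
715000 + 4.66710e+6 ≈ 5.38e+6 mm.

5.38e+6 mm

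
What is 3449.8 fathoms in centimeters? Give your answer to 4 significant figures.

630900 cm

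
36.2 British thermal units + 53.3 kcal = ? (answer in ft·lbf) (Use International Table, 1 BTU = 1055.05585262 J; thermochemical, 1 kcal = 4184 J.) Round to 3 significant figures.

193000 foot-pounds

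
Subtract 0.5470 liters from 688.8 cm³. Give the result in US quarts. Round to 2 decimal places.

0.15 US qt

688.8 cm³ = 0.727847 US qt and 0.5470 L = 0.578008 US qt.
0.727847 − 0.578008 ≈ 0.15 US qt.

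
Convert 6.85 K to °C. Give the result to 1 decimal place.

K = °C + 273.15.
Applying the formula gives -266.3 °C.

-266.3 °C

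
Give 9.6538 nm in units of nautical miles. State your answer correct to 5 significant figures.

5.2126 × 10^-12 nautical miles

1 nanometer = 5.39957 × 10^-13 nmi.
Thus 9.6538 × 5.39957 × 10^-13 ≈ 5.2126 × 10^-12 nmi.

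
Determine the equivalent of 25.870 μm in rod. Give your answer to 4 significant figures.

5.144 × 10^-6 rod

1 μm = 1.98839 × 10^-7 rod.
25.870 × 1.98839 × 10^-7 ≈ 5.144 × 10^-6 rod.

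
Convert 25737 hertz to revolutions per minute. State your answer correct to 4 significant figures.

1 hertz = 60.0000 revolutions per minute.
Then 25737 × 60.0000 ≈ 1.544e+6 rpm.

1.544e+6 revolutions per minute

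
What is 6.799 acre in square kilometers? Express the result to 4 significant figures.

0.02751 km²

1 acre = 0.00404686 square kilometers.
So 6.799 × 0.00404686 ≈ 0.02751 km².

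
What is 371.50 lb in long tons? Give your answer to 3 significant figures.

0.166 long tons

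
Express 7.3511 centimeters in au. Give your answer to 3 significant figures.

1 centimeter = 6.68459 × 10^-14 astronomical units.
Then 7.3511 × 6.68459 × 10^-14 ≈ 4.91 × 10^-13 au.

4.91 × 10^-13 au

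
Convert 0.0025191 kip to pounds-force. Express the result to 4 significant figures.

2.519 pounds-force

1 kip = 1000.00 lbf.
So 0.0025191 × 1000.00 ≈ 2.519 lbf.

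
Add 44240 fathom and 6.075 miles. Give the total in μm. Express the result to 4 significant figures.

44240 fathom = 8.09061 × 10^10 μm and 6.075 mi = 9.77676 × 10^9 μm.
8.09061 × 10^10 + 9.77676 × 10^9 ≈ 9.068 × 10^10 μm.

9.068 × 10^10 micrometers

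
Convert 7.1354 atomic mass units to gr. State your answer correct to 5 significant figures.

1.8285e-22 grains

1 atomic mass unit = 2.56260e-23 gr.
Then 7.1354 × 2.56260e-23 ≈ 1.8285e-22 gr.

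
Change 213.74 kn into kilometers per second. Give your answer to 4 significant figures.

0.1100 kilometers per second

1 knot = 0.000514444 kilometers per second.
So 213.74 × 0.000514444 ≈ 0.1100 km/s.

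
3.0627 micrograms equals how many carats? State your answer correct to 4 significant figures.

1 microgram = 5.00000 × 10^-6 ct.
Then 3.0627 × 5.00000 × 10^-6 ≈ 1.531 × 10^-5 ct.

1.531 × 10^-5 ct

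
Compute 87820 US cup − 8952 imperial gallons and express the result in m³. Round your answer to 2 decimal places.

87820 US cup = 20.7772 m³ and 8952 imp gal = 40.6966 m³.
20.7772 − 40.6966 ≈ -19.92 m³.

-19.92 cubic meters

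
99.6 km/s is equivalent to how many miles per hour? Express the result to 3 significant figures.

223000 mph

1 km/s = 2236.94 miles per hour.
Thus 99.6 × 2236.94 ≈ 223000 mph.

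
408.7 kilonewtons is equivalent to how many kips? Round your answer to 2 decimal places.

91.88 kip

1 kN = 0.224809 kips.
Thus 408.7 × 0.224809 ≈ 91.88 kip.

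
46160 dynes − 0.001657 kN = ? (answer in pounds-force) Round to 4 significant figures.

46160 dyn = 0.103772 lbf and 0.001657 kN = 0.372508 lbf.
0.103772 − 0.372508 ≈ -0.2687 lbf.

-0.2687 pounds-force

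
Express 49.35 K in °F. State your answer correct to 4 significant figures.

K = (°F + 459.67) × 5/9.
Applying the formula gives -370.8 °F.

-370.8 °F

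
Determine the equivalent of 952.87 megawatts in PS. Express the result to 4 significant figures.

1.296 × 10^6 PS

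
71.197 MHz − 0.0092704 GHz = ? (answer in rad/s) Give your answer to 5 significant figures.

3.8910 × 10^8 radians per second

71.197 MHz = 4.47344 × 10^8 rad/s and 0.0092704 GHz = 5.82476 × 10^7 rad/s.
4.47344 × 10^8 − 5.82476 × 10^7 ≈ 3.8910 × 10^8 rad/s.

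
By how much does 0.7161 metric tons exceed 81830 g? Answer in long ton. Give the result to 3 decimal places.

0.624 long ton

0.7161 t = 0.704790 long ton and 81830 g = 0.0805376 long ton.
0.704790 − 0.0805376 ≈ 0.624 long ton.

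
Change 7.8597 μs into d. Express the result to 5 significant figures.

9.0969e-11 d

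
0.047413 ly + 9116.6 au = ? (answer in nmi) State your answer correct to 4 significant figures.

9.786e+11 nautical miles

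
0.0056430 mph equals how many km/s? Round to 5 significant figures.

2.5226 × 10^-6 kilometers per second

1 mph = 0.000447040 kilometers per second.
So 0.0056430 × 0.000447040 ≈ 2.5226 × 10^-6 km/s.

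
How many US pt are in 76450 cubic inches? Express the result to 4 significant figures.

2648 US pints

1 cubic inch = 0.0346320 US pt.
So 76450 × 0.0346320 ≈ 2648 US pt.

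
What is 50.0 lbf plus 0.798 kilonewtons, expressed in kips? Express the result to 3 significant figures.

0.229 kip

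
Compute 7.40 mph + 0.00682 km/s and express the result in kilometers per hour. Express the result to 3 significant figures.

36.5 km/h

7.40 mph = 11.9091 km/h and 0.00682 km/s = 24.5520 km/h.
11.9091 + 24.5520 ≈ 36.5 km/h.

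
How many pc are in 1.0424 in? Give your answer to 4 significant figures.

8.581e-19 pc

1 in = 8.23158e-19 pc.
So 1.0424 × 8.23158e-19 ≈ 8.581e-19 pc.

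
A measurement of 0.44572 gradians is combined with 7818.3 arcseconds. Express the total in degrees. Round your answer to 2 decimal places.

2.57 °

0.44572 grad = 0.401148 ° and 7818.3 arcsec = 2.17175 °.
0.401148 + 2.17175 ≈ 2.57 °.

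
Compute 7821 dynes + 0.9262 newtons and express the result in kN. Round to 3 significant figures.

7821 dyn = 7.82100 × 10^-5 kN and 0.9262 N = 0.000926200 kN.
7.82100 × 10^-5 + 0.000926200 ≈ 0.00100 kN.

0.00100 kilonewtons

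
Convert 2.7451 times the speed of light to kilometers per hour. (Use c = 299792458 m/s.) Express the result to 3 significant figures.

1 c = 1.07925 × 10^9 km/h.
2.7451 × 1.07925 × 10^9 ≈ 2.96 × 10^9 km/h.

2.96 × 10^9 km/h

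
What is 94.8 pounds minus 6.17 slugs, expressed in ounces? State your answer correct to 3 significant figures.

94.8 lb = 1516.80 oz and 6.17 slug = 3176.22 oz.
1516.80 − 3176.22 ≈ -1660 oz.

-1660 oz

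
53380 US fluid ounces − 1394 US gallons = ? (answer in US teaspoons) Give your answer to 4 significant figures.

53380 US fl oz = 320280 US tsp and 1394 US gal = 1.07059 × 10^6 US tsp.
320280 − 1.07059 × 10^6 ≈ -750300 US tsp.

-750300 US teaspoons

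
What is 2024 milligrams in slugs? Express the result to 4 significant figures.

0.0001387 slugs

1 mg = 6.85218 × 10^-8 slugs.
Thus 2024 × 6.85218 × 10^-8 ≈ 0.0001387 slug.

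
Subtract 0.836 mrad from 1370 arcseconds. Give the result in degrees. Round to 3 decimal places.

1370 arcsec = 0.380556 ° and 0.836 mrad = 0.0478993 °.
0.380556 − 0.0478993 ≈ 0.333 °.

0.333 degrees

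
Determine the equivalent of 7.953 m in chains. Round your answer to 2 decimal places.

1 meter = 0.0497097 chain.
So 7.953 × 0.0497097 ≈ 0.40 chain.

0.40 chains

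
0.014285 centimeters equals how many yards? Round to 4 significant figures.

1 centimeter = 0.0109361 yards.
Then 0.014285 × 0.0109361 ≈ 0.0001562 yd.

0.0001562 yards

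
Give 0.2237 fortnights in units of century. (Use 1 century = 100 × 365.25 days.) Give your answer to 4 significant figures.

8.574 × 10^-5 century

1 fortnight = 0.000383299 centuries.
Thus 0.2237 × 0.000383299 ≈ 8.574 × 10^-5 century.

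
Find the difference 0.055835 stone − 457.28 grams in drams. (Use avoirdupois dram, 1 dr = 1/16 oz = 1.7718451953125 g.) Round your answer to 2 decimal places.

0.055835 st = 200.113 dr and 457.28 g = 258.081 dr.
200.113 − 258.081 ≈ -57.97 dr.

-57.97 dr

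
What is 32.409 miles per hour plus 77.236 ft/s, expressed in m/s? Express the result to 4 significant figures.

32.409 mph = 14.4881 m/s and 77.236 ft/s = 23.5415 m/s.
14.4881 + 23.5415 ≈ 38.03 m/s.

38.03 m/s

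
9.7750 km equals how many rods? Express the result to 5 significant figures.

1943.6 rod

1 km = 198.8388 rods.
Then 9.7750 × 198.8388 ≈ 1943.6 rod.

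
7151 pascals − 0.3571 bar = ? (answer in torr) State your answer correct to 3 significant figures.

-214 torr

7151 Pa = 53.6369 torr and 0.3571 bar = 267.847 torr.
53.6369 − 267.847 ≈ -214 torr.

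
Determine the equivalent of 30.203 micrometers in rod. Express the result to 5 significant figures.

1 micrometer = 1.98839 × 10^-7 rod.
Then 30.203 × 1.98839 × 10^-7 ≈ 6.0055 × 10^-6 rod.

6.0055 × 10^-6 rod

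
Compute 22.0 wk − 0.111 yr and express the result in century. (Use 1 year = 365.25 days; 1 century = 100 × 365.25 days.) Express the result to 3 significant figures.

0.00311 century

22.0 wk = 0.00421629 century and 0.111 yr = 0.00111000 century.
0.00421629 − 0.00111000 ≈ 0.00311 century.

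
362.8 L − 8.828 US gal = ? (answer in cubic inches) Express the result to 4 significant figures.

362.8 L = 22139.4 in³ and 8.828 US gal = 2039.27 in³.
22139.4 − 2039.27 ≈ 20100 in³.

20100 in³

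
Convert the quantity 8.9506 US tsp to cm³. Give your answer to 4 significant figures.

44.12 cm³

1 US teaspoon = 4.92892 cm³.
8.9506 × 4.92892 ≈ 44.12 cm³.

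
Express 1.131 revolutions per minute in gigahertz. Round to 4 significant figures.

1.885e-11 GHz

1 rpm = 1.66667e-11 GHz.
So 1.131 × 1.66667e-11 ≈ 1.885e-11 GHz.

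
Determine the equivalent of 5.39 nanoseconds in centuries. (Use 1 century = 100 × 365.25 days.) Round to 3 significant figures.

1 nanosecond = 3.16881 × 10^-19 centuries.
5.39 × 3.16881 × 10^-19 ≈ 1.71 × 10^-18 century.

1.71 × 10^-18 century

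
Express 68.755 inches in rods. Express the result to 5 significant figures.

1 in = 0.00505051 rods.
Then 68.755 × 0.00505051 ≈ 0.34725 rod.

0.34725 rods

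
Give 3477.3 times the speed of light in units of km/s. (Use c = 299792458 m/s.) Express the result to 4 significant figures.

1 c = 299792 km/s.
3477.3 × 299792 ≈ 1.042e+9 km/s.

1.042e+9 kilometers per second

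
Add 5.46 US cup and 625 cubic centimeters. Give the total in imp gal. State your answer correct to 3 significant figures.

0.422 imp gal

5.46 US cup = 0.284150 imp gal and 625 cm³ = 0.137481 imp gal.
0.284150 + 0.137481 ≈ 0.422 imp gal.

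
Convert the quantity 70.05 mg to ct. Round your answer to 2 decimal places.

1 milligram = 0.00500000 ct.
So 70.05 × 0.00500000 ≈ 0.35 ct.

0.35 ct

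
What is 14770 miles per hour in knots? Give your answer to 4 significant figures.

12830 kn

1 mile per hour = 0.868976 kn.
So 14770 × 0.868976 ≈ 12830 kn.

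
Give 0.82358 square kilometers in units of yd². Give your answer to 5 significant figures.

1 km² = 1.19599 × 10^6 square yards.
So 0.82358 × 1.19599 × 10^6 ≈ 984990 yd².

984990 yd²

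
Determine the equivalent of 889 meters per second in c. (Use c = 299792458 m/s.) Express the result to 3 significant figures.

1 meter per second = 3.33564 × 10^-9 c.
Then 889 × 3.33564 × 10^-9 ≈ 2.97 × 10^-6 c.

2.97 × 10^-6 c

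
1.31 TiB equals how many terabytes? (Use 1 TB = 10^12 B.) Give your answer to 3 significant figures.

1.44 terabytes

1 tebibyte = 1.09951 TB.
1.31 × 1.09951 ≈ 1.44 TB.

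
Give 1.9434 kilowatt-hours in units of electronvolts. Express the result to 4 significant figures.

4.367 × 10^25 electronvolts

1 kWh = 2.24694 × 10^25 eV.
1.9434 × 2.24694 × 10^25 ≈ 4.367 × 10^25 eV.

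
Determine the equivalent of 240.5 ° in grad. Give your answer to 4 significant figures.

267.2 grad

1 ° = 1.11111 grad.
240.5 × 1.11111 ≈ 267.2 grad.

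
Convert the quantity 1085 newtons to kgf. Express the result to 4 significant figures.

110.6 kgf

1 N = 0.101972 kilograms-force.
So 1085 × 0.101972 ≈ 110.6 kgf.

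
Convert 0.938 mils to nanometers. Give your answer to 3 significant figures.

1 mil = 25400.0 nm.
Thus 0.938 × 25400.0 ≈ 23800 nm.

23800 nanometers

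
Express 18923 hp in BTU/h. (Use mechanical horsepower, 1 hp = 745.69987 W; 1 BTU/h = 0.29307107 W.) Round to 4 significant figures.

4.815 × 10^7 BTU/h

1 hp = 2544.43 BTU/h.
18923 × 2544.43 ≈ 4.815 × 10^7 BTU/h.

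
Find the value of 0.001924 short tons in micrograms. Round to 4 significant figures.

1 short ton = 9.07185e+11 micrograms.
So 0.001924 × 9.07185e+11 ≈ 1.745e+9 μg.

1.745e+9 μg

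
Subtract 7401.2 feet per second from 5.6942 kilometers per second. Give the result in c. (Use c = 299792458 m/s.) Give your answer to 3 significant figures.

1.15 × 10^-5 times the speed of light

5.6942 km/s = 1.89938 × 10^-5 c and 7401.2 ft/s = 7.52482 × 10^-6 c.
1.89938 × 10^-5 − 7.52482 × 10^-6 ≈ 1.15 × 10^-5 c.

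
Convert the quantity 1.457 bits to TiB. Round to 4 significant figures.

1.656 × 10^-13 TiB

1 bit = 1.13687 × 10^-13 TiB.
Thus 1.457 × 1.13687 × 10^-13 ≈ 1.656 × 10^-13 TiB.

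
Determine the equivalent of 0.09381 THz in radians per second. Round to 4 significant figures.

5.894 × 10^11 rad/s

1 THz = 6.28319 × 10^12 radians per second.
Thus 0.09381 × 6.28319 × 10^12 ≈ 5.894 × 10^11 rad/s.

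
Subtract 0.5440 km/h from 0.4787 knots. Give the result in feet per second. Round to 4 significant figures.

0.4787 kn = 0.807955 ft/s and 0.5440 km/h = 0.495771 ft/s.
0.807955 − 0.495771 ≈ 0.3122 ft/s.

0.3122 ft/s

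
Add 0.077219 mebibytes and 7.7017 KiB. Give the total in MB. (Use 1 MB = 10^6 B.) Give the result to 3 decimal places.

0.089 MB

0.077219 MiB = 0.0809700 MB and 7.7017 KiB = 0.00788654 MB.
0.0809700 + 0.00788654 ≈ 0.089 MB.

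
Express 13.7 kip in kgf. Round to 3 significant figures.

6210 kilograms-force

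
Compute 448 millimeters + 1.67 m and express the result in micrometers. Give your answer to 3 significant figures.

2.12e+6 μm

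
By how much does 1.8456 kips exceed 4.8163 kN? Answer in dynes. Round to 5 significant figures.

1.8456 kip = 8.20964 × 10^8 dyn and 4.8163 kN = 4.81630 × 10^8 dyn.
8.20964 × 10^8 − 4.81630 × 10^8 ≈ 3.3933 × 10^8 dyn.

3.3933 × 10^8 dyn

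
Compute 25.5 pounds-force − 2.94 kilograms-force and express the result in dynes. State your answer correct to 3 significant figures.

8.46e+6 dynes

25.5 lbf = 1.13430e+7 dyn and 2.94 kgf = 2.88316e+6 dyn.
1.13430e+7 − 2.88316e+6 ≈ 8.46e+6 dyn.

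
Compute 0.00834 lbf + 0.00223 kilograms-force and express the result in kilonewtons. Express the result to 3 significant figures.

5.90e-5 kilonewtons

0.00834 lbf = 3.70982e-5 kN and 0.00223 kgf = 2.18688e-5 kN.
3.70982e-5 + 2.18688e-5 ≈ 5.90e-5 kN.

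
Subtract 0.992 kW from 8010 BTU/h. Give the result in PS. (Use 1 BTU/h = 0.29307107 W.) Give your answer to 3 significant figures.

8010 BTU/h = 3.19171 PS and 0.992 kW = 1.34874 PS.
3.19171 − 1.34874 ≈ 1.84 PS.

1.84 PS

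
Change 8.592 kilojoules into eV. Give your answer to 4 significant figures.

5.363e+22 electronvolts

1 kJ = 6.24151e+21 eV.
So 8.592 × 6.24151e+21 ≈ 5.363e+22 eV.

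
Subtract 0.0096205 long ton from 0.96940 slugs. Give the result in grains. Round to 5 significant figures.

0.96940 slug = 218326.7 gr and 0.0096205 long ton = 150849.4 gr.
218326.7 − 150849.4 ≈ 67477 gr.

67477 gr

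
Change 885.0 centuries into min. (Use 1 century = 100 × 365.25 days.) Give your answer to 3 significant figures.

1 century = 5.25960e+7 min.
Then 885.0 × 5.25960e+7 ≈ 4.65e+10 min.

4.65e+10 min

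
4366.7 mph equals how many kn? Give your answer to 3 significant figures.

1 mile per hour = 0.868976 knots.
So 4366.7 × 0.868976 ≈ 3790 kn.

3790 kn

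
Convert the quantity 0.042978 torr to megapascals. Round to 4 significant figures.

1 torr = 0.000133322 MPa.
Thus 0.042978 × 0.000133322 ≈ 5.730e-6 MPa.

5.730e-6 megapascals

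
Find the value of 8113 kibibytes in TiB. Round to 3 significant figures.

1 kibibyte = 9.31323 × 10^-10 TiB.
Thus 8113 × 9.31323 × 10^-10 ≈ 7.56 × 10^-6 TiB.

7.56 × 10^-6 TiB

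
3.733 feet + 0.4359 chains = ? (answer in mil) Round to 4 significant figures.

390000 mils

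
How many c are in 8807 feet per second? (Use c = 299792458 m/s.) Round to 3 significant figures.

1 ft/s = 1.01670e-9 c.
8807 × 1.01670e-9 ≈ 8.95e-6 c.

8.95e-6 c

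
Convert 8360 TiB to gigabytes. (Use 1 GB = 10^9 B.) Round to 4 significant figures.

1 tebibyte = 1099.51 gigabytes.
Then 8360 × 1099.51 ≈ 9.192 × 10^6 GB.

9.192 × 10^6 GB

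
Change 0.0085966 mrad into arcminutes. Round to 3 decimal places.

0.030 arcmin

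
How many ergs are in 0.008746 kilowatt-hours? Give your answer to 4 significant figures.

1 kWh = 3.60000e+13 erg.
0.008746 × 3.60000e+13 ≈ 3.149e+11 erg.

3.149e+11 ergs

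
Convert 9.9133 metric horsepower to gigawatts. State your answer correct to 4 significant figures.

1 metric horsepower = 7.35499 × 10^-7 GW.
So 9.9133 × 7.35499 × 10^-7 ≈ 7.291 × 10^-6 GW.

7.291 × 10^-6 gigawatts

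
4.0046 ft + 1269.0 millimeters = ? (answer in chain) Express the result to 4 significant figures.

4.0046 ft = 0.0606758 chain and 1269.0 mm = 0.0630816 chain.
0.0606758 + 0.0630816 ≈ 0.1238 chain.

0.1238 chains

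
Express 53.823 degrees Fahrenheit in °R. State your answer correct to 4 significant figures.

°R = °F + 459.67.
Applying the formula gives 513.5 °R.

513.5 degrees Rankine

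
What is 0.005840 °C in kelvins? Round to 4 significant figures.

273.2 K

K = °C + 273.15.
Applying the formula gives 273.2 K.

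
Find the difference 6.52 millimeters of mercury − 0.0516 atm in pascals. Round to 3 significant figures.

-4360 Pa

6.52 mmHg = 869.262 Pa and 0.0516 atm = 5228.37 Pa.
869.262 − 5228.37 ≈ -4360 Pa.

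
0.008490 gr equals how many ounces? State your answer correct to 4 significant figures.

1.941 × 10^-5 oz

1 grain = 0.00228571 oz.
Thus 0.008490 × 0.00228571 ≈ 1.941 × 10^-5 oz.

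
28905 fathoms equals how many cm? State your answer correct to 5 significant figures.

1 fathom = 182.880 cm.
So 28905 × 182.880 ≈ 5.2861e+6 cm.

5.2861e+6 cm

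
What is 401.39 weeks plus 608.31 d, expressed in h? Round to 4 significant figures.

82030 hours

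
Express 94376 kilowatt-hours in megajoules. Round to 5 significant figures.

1 kilowatt-hour = 3.60000 MJ.
94376 × 3.60000 ≈ 339750 MJ.

339750 megajoules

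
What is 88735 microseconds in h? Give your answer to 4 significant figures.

1 microsecond = 2.77778e-10 h.
Then 88735 × 2.77778e-10 ≈ 2.465e-5 h.

2.465e-5 h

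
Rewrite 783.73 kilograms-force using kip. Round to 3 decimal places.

1.728 kip

1 kilogram-force = 0.00220462 kip.
So 783.73 × 0.00220462 ≈ 1.728 kip.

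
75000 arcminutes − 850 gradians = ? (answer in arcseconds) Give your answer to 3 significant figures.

75000 arcmin = 4.50000e+6 arcsec and 850 grad = 2.75400e+6 arcsec.
4.50000e+6 − 2.75400e+6 ≈ 1.75e+6 arcsec.

1.75e+6 arcseconds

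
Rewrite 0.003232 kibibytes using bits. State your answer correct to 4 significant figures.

1 KiB = 8192.00 bit.
Then 0.003232 × 8192.00 ≈ 26.48 bit.

26.48 bit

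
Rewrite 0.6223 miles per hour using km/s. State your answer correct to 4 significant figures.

0.0002782 kilometers per second

1 mph = 0.000447040 km/s.
Then 0.6223 × 0.000447040 ≈ 0.0002782 km/s.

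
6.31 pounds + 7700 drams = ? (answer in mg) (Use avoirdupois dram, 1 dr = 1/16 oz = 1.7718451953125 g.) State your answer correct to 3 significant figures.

6.31 lb = 2.86217 × 10^6 mg and 7700 dr = 1.36432 × 10^7 mg.
2.86217 × 10^6 + 1.36432 × 10^7 ≈ 1.65 × 10^7 mg.

1.65 × 10^7 milligrams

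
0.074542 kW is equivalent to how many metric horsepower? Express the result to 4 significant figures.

1 kW = 1.35962 PS.
Thus 0.074542 × 1.35962 ≈ 0.1013 PS.

0.1013 PS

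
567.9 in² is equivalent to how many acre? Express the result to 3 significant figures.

1 in² = 1.59423 × 10^-7 acre.
So 567.9 × 1.59423 × 10^-7 ≈ 9.05 × 10^-5 acre.

9.05 × 10^-5 acres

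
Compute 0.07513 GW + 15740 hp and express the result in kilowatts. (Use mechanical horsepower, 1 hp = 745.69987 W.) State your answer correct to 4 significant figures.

0.07513 GW = 75130.0 kW and 15740 hp = 11737.3 kW.
75130.0 + 11737.3 ≈ 86870 kW.

86870 kilowatts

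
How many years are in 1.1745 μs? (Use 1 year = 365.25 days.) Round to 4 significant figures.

3.722e-14 years

1 microsecond = 3.16881e-14 years.
Thus 1.1745 × 3.16881e-14 ≈ 3.722e-14 yr.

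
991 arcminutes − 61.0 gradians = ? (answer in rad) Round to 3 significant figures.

-0.670 rad

991 arcmin = 0.288270 rad and 61.0 grad = 0.958186 rad.
0.288270 − 0.958186 ≈ -0.670 rad.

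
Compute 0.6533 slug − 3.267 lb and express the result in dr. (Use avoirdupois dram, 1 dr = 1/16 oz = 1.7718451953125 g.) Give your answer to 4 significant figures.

4545 dr

0.6533 slug = 5380.94 dr and 3.267 lb = 836.352 dr.
5380.94 − 836.352 ≈ 4545 dr.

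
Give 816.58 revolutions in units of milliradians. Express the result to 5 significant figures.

5.1307 × 10^6 mrad

1 rev = 6283.19 mrad.
Then 816.58 × 6283.19 ≈ 5.1307 × 10^6 mrad.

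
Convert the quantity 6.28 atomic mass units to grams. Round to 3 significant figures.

1 u = 1.66054 × 10^-24 g.
Then 6.28 × 1.66054 × 10^-24 ≈ 1.04 × 10^-23 g.

1.04 × 10^-23 grams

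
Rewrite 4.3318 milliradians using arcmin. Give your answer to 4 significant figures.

14.89 arcminutes

1 mrad = 3.43775 arcminutes.
So 4.3318 × 3.43775 ≈ 14.89 arcmin.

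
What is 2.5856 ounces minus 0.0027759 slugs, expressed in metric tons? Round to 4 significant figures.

3.279e-5 t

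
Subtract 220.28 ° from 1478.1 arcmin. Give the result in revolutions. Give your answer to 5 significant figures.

1478.1 arcmin = 0.0684306 rev and 220.28 ° = 0.611889 rev.
0.0684306 − 0.611889 ≈ -0.54346 rev.

-0.54346 rev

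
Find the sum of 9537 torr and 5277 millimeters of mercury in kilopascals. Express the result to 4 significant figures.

1975 kilopascals

9537 torr = 1271.50 kPa and 5277 mmHg = 703.542 kPa.
1271.50 + 703.542 ≈ 1975 kPa.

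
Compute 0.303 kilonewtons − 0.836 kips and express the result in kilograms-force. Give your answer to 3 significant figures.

-348 kilograms-force

0.303 kN = 30.8974 kgf and 0.836 kip = 379.203 kgf.
30.8974 − 379.203 ≈ -348 kgf.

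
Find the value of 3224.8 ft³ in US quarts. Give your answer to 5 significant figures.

1 ft³ = 29.9221 US quarts.
3224.8 × 29.9221 ≈ 96493 US qt.

96493 US qt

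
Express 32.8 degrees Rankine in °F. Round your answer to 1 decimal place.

-426.9 degrees Fahrenheit

°R = °F + 459.67.
Applying the formula gives -426.9 °F.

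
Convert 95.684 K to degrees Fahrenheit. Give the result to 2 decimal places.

K = (°F + 459.67) × 5/9.
Applying the formula gives -287.44 °F.

-287.44 degrees Fahrenheit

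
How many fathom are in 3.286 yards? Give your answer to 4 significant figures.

1 yard = 0.500000 fathom.
Thus 3.286 × 0.500000 ≈ 1.643 fathom.

1.643 fathoms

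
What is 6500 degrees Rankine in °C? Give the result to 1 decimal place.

3338.0 degrees Celsius

°R = (°C + 273.15) × 9/5.
Applying the formula gives 3338.0 °C.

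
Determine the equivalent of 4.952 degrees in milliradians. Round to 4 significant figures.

86.43 mrad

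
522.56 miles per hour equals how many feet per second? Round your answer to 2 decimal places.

1 mile per hour = 1.46667 ft/s.
Then 522.56 × 1.46667 ≈ 766.42 ft/s.

766.42 ft/s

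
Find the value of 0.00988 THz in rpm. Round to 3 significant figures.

5.93e+11 revolutions per minute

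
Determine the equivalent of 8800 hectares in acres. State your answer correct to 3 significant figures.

21700 acre

1 ha = 2.47105 acre.
Then 8800 × 2.47105 ≈ 21700 acre.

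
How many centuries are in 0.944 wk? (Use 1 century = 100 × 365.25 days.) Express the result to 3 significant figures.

1 week = 0.000191650 century.
0.944 × 0.000191650 ≈ 0.000181 century.

0.000181 centuries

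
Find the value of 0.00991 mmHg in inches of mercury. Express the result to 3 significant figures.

1 millimeter of mercury = 0.0393701 inHg.
So 0.00991 × 0.0393701 ≈ 0.000390 inHg.

0.000390 inches of mercury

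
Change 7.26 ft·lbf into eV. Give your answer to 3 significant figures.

6.14 × 10^19 eV

1 foot-pound = 8.46235 × 10^18 eV.
7.26 × 8.46235 × 10^18 ≈ 6.14 × 10^19 eV.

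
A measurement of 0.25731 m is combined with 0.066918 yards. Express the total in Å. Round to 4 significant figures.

3.185 × 10^9 Å

0.25731 m = 2.57310 × 10^9 Å and 0.066918 yd = 6.11898 × 10^8 Å.
2.57310 × 10^9 + 6.11898 × 10^8 ≈ 3.185 × 10^9 Å.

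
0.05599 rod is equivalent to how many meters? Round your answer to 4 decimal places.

0.2816 m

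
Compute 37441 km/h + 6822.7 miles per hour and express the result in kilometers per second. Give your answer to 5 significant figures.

37441 km/h = 10.4003 km/s and 6822.7 mph = 3.05002 km/s.
10.4003 + 3.05002 ≈ 13.450 km/s.

13.450 km/s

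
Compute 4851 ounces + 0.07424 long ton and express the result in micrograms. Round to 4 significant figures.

2.130e+11 micrograms

4851 oz = 1.37524e+11 μg and 0.07424 long ton = 7.54313e+10 μg.
1.37524e+11 + 7.54313e+10 ≈ 2.130e+11 μg.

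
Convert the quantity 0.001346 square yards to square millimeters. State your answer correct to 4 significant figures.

1125 square millimeters

1 square yard = 836127 square millimeters.
So 0.001346 × 836127 ≈ 1125 mm².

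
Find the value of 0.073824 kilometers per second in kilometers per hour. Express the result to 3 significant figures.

1 kilometer per second = 3600.00 km/h.
So 0.073824 × 3600.00 ≈ 266 km/h.

266 km/h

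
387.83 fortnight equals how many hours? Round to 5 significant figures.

130310 hours

1 fortnight = 336.000 h.
387.83 × 336.000 ≈ 130310 h.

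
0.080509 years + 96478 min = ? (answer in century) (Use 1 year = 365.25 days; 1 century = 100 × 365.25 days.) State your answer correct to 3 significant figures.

0.00264 centuries

0.080509 yr = 0.000805090 century and 96478 min = 0.00183432 century.
0.000805090 + 0.00183432 ≈ 0.00264 century.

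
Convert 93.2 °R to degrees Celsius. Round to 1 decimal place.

°R = (°C + 273.15) × 9/5.
Applying the formula gives -221.4 °C.

-221.4 °C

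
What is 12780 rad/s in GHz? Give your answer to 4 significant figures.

2.034 × 10^-6 GHz

1 radian per second = 1.59155 × 10^-10 GHz.
So 12780 × 1.59155 × 10^-10 ≈ 2.034 × 10^-6 GHz.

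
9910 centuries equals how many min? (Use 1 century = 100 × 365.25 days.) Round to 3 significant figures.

5.21e+11 minutes

1 century = 5.25960e+7 minutes.
So 9910 × 5.25960e+7 ≈ 5.21e+11 min.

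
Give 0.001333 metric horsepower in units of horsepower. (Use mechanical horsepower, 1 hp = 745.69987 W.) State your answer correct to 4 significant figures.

1 metric horsepower = 0.986320 horsepower.
So 0.001333 × 0.986320 ≈ 0.001315 hp.

0.001315 hp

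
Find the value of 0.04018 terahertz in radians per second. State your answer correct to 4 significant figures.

2.525e+11 rad/s

1 THz = 6.28319e+12 radians per second.
Thus 0.04018 × 6.28319e+12 ≈ 2.525e+11 rad/s.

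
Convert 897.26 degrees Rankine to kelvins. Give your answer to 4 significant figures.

498.5 kelvins

°R = K × 9/5.
Applying the formula gives 498.5 K.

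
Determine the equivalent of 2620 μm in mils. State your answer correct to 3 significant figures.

1 micrometer = 0.0393701 mil.
Thus 2620 × 0.0393701 ≈ 103 mil.

103 mils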